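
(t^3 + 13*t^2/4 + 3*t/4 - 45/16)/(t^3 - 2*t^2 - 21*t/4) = (8*t^2 + 14*t - 15)/(4*t*(2*t - 7))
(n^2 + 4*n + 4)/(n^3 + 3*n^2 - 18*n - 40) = (n + 2)/(n^2 + n - 20)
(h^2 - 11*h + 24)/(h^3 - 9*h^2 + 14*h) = (h^2 - 11*h + 24)/(h*(h^2 - 9*h + 14))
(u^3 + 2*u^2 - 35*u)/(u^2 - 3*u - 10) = u*(u + 7)/(u + 2)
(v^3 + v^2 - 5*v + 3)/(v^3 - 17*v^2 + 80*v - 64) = (v^2 + 2*v - 3)/(v^2 - 16*v + 64)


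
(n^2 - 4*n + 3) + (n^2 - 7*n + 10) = 2*n^2 - 11*n + 13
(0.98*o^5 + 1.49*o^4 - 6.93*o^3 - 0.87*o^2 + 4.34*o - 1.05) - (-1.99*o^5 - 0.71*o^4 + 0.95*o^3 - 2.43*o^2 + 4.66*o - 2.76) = 2.97*o^5 + 2.2*o^4 - 7.88*o^3 + 1.56*o^2 - 0.32*o + 1.71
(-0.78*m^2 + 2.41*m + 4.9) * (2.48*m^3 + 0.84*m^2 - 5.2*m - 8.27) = -1.9344*m^5 + 5.3216*m^4 + 18.2324*m^3 - 1.9654*m^2 - 45.4107*m - 40.523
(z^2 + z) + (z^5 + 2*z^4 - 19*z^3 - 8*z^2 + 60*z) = z^5 + 2*z^4 - 19*z^3 - 7*z^2 + 61*z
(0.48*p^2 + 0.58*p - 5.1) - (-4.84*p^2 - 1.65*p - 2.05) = 5.32*p^2 + 2.23*p - 3.05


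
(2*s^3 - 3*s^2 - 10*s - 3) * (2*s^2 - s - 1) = 4*s^5 - 8*s^4 - 19*s^3 + 7*s^2 + 13*s + 3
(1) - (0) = 1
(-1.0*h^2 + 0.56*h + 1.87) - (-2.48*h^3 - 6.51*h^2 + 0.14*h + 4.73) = 2.48*h^3 + 5.51*h^2 + 0.42*h - 2.86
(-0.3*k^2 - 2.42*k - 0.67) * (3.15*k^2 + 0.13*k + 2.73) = -0.945*k^4 - 7.662*k^3 - 3.2441*k^2 - 6.6937*k - 1.8291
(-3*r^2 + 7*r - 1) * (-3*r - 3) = 9*r^3 - 12*r^2 - 18*r + 3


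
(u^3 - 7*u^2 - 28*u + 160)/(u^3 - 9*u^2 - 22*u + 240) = (u - 4)/(u - 6)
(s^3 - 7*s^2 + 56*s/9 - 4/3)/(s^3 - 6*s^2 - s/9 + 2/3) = (3*s - 2)/(3*s + 1)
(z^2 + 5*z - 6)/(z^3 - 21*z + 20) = (z + 6)/(z^2 + z - 20)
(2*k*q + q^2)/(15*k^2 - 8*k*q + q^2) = q*(2*k + q)/(15*k^2 - 8*k*q + q^2)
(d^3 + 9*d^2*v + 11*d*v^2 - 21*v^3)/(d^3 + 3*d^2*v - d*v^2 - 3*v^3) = (d + 7*v)/(d + v)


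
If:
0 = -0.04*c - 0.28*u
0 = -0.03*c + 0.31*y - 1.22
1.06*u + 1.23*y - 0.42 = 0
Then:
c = 136.46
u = -19.49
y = 17.14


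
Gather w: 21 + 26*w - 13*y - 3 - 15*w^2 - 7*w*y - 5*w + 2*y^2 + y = -15*w^2 + w*(21 - 7*y) + 2*y^2 - 12*y + 18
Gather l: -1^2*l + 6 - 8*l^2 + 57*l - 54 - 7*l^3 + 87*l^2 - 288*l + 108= -7*l^3 + 79*l^2 - 232*l + 60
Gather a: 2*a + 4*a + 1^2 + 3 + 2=6*a + 6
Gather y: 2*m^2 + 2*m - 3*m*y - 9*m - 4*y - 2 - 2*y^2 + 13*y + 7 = 2*m^2 - 7*m - 2*y^2 + y*(9 - 3*m) + 5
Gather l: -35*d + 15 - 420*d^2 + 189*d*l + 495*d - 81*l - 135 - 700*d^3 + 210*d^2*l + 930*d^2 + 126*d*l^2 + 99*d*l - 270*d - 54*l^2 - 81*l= -700*d^3 + 510*d^2 + 190*d + l^2*(126*d - 54) + l*(210*d^2 + 288*d - 162) - 120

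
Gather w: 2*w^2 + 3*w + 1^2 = 2*w^2 + 3*w + 1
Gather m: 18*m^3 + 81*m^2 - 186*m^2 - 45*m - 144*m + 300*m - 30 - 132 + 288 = 18*m^3 - 105*m^2 + 111*m + 126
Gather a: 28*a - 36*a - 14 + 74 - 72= -8*a - 12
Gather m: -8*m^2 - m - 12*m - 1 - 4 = -8*m^2 - 13*m - 5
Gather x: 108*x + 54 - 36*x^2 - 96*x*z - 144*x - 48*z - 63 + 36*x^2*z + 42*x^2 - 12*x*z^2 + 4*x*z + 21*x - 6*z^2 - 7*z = x^2*(36*z + 6) + x*(-12*z^2 - 92*z - 15) - 6*z^2 - 55*z - 9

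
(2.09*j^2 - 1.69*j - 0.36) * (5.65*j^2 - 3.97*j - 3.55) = 11.8085*j^4 - 17.8458*j^3 - 2.7442*j^2 + 7.4287*j + 1.278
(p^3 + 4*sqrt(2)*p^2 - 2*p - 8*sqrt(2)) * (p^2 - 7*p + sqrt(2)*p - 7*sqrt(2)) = p^5 - 7*p^4 + 5*sqrt(2)*p^4 - 35*sqrt(2)*p^3 + 6*p^3 - 42*p^2 - 10*sqrt(2)*p^2 - 16*p + 70*sqrt(2)*p + 112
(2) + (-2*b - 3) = -2*b - 1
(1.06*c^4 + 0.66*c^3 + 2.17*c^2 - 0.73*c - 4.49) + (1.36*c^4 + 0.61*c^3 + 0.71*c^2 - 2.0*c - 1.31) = 2.42*c^4 + 1.27*c^3 + 2.88*c^2 - 2.73*c - 5.8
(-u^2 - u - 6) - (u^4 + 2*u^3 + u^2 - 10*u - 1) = -u^4 - 2*u^3 - 2*u^2 + 9*u - 5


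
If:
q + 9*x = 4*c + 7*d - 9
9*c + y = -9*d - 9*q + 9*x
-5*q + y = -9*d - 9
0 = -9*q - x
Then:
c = -133*y/675 - 51/25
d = -68*y/675 - 21/25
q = 7*y/375 + 36/125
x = -21*y/125 - 324/125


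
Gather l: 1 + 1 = 2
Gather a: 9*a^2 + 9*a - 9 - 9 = 9*a^2 + 9*a - 18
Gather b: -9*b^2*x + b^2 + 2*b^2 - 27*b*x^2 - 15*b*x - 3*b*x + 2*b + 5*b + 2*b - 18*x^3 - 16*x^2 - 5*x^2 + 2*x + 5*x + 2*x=b^2*(3 - 9*x) + b*(-27*x^2 - 18*x + 9) - 18*x^3 - 21*x^2 + 9*x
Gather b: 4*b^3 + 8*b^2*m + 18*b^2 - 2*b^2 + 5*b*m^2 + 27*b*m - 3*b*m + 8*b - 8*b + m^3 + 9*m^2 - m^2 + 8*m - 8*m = 4*b^3 + b^2*(8*m + 16) + b*(5*m^2 + 24*m) + m^3 + 8*m^2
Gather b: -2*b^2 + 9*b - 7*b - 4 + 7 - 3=-2*b^2 + 2*b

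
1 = 1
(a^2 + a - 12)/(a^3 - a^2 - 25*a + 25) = (a^2 + a - 12)/(a^3 - a^2 - 25*a + 25)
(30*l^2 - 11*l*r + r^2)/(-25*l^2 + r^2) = (-6*l + r)/(5*l + r)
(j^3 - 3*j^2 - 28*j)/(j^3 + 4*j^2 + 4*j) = (j^2 - 3*j - 28)/(j^2 + 4*j + 4)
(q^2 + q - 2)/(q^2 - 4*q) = (q^2 + q - 2)/(q*(q - 4))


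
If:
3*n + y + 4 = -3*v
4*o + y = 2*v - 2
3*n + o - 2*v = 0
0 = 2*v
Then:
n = -2/15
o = 2/5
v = 0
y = -18/5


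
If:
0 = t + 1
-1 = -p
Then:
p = 1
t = -1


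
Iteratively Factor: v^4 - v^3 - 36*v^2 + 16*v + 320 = (v - 5)*(v^3 + 4*v^2 - 16*v - 64) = (v - 5)*(v + 4)*(v^2 - 16) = (v - 5)*(v - 4)*(v + 4)*(v + 4)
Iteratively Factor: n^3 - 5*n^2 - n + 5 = (n - 5)*(n^2 - 1) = (n - 5)*(n + 1)*(n - 1)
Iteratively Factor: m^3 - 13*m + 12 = (m - 3)*(m^2 + 3*m - 4) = (m - 3)*(m - 1)*(m + 4)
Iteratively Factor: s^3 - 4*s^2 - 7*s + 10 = (s + 2)*(s^2 - 6*s + 5) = (s - 5)*(s + 2)*(s - 1)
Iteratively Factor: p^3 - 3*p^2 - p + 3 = (p + 1)*(p^2 - 4*p + 3) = (p - 3)*(p + 1)*(p - 1)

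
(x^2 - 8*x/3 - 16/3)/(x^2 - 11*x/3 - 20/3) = (x - 4)/(x - 5)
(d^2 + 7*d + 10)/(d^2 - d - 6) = (d + 5)/(d - 3)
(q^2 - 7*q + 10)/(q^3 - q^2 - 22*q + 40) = (q - 5)/(q^2 + q - 20)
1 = 1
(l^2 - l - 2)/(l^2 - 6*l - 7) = (l - 2)/(l - 7)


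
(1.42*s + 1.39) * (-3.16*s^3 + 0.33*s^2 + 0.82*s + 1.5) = -4.4872*s^4 - 3.9238*s^3 + 1.6231*s^2 + 3.2698*s + 2.085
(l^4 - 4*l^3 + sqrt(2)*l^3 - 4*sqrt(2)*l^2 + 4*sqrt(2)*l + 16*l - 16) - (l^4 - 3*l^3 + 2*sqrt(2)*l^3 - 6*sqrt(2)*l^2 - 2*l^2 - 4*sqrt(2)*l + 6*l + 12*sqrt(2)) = -sqrt(2)*l^3 - l^3 + 2*l^2 + 2*sqrt(2)*l^2 + 10*l + 8*sqrt(2)*l - 12*sqrt(2) - 16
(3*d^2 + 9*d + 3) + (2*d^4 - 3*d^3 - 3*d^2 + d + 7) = 2*d^4 - 3*d^3 + 10*d + 10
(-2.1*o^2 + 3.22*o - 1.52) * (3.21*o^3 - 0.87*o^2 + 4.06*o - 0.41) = -6.741*o^5 + 12.1632*o^4 - 16.2066*o^3 + 15.2566*o^2 - 7.4914*o + 0.6232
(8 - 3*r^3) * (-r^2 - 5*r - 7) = 3*r^5 + 15*r^4 + 21*r^3 - 8*r^2 - 40*r - 56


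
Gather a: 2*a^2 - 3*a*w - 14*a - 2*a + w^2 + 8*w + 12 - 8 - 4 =2*a^2 + a*(-3*w - 16) + w^2 + 8*w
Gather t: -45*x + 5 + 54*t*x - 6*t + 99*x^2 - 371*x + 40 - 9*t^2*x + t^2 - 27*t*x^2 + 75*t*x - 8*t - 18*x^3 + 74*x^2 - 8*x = t^2*(1 - 9*x) + t*(-27*x^2 + 129*x - 14) - 18*x^3 + 173*x^2 - 424*x + 45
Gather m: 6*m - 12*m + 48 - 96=-6*m - 48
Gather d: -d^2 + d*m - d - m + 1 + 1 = -d^2 + d*(m - 1) - m + 2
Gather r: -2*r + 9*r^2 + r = 9*r^2 - r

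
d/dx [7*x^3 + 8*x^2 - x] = 21*x^2 + 16*x - 1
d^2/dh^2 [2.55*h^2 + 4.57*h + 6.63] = 5.10000000000000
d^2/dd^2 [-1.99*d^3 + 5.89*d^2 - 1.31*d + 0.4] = 11.78 - 11.94*d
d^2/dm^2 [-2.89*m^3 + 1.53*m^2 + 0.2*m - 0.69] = 3.06 - 17.34*m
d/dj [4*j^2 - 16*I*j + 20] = 8*j - 16*I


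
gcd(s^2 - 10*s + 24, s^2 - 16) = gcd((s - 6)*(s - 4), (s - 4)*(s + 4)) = s - 4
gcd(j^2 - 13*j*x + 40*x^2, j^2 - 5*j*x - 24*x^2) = -j + 8*x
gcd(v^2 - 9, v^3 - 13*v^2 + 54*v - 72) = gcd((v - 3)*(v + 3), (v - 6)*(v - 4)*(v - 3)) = v - 3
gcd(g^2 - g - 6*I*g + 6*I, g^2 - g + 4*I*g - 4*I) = g - 1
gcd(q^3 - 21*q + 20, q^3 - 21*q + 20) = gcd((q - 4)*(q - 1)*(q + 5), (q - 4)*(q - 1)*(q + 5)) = q^3 - 21*q + 20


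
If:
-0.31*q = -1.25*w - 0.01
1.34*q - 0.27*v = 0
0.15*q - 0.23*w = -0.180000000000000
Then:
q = -1.96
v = -9.71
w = -0.49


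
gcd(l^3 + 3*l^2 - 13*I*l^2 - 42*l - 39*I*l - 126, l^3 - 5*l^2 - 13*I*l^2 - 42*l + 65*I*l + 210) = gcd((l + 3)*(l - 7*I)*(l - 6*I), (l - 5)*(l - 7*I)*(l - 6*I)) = l^2 - 13*I*l - 42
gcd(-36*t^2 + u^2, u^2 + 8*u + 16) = 1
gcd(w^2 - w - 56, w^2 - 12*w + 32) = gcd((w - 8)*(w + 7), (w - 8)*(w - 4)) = w - 8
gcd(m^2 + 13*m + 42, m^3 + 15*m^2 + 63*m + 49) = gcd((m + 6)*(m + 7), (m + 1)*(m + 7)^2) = m + 7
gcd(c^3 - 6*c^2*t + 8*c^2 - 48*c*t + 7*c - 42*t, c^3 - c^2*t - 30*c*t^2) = -c + 6*t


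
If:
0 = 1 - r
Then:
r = 1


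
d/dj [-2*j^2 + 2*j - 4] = 2 - 4*j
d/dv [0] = 0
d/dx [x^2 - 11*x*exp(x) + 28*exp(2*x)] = -11*x*exp(x) + 2*x + 56*exp(2*x) - 11*exp(x)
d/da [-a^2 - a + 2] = -2*a - 1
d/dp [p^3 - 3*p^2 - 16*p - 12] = 3*p^2 - 6*p - 16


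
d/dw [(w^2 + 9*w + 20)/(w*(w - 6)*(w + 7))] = (-w^4 - 18*w^3 - 111*w^2 - 40*w + 840)/(w^2*(w^4 + 2*w^3 - 83*w^2 - 84*w + 1764))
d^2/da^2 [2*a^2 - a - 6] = 4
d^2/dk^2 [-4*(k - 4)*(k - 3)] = -8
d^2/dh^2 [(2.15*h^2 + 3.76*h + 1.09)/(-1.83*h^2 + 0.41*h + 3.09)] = (-28.410018*h^3 - 94.847436*h^2 - 122.66307*h - 44.223446)/(6.128487*h^6 - 4.119147*h^5 - 30.121434*h^4 + 13.841641*h^3 + 50.860782*h^2 - 11.744163*h - 29.503629)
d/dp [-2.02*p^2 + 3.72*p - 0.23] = 3.72 - 4.04*p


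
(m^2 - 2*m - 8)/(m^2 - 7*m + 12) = (m + 2)/(m - 3)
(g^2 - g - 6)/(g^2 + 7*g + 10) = (g - 3)/(g + 5)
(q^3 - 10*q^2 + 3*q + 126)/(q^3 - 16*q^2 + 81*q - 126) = (q + 3)/(q - 3)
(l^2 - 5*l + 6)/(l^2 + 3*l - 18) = (l - 2)/(l + 6)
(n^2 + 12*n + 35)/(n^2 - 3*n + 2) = (n^2 + 12*n + 35)/(n^2 - 3*n + 2)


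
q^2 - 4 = (q - 2)*(q + 2)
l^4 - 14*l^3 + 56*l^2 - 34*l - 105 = (l - 7)*(l - 5)*(l - 3)*(l + 1)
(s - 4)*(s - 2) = s^2 - 6*s + 8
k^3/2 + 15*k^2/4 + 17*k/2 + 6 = (k/2 + 1)*(k + 3/2)*(k + 4)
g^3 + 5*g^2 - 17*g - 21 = (g - 3)*(g + 1)*(g + 7)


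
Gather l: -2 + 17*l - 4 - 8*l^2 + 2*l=-8*l^2 + 19*l - 6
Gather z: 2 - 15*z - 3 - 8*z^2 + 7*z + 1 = -8*z^2 - 8*z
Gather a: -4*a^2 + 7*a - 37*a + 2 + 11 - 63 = -4*a^2 - 30*a - 50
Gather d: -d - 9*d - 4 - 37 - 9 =-10*d - 50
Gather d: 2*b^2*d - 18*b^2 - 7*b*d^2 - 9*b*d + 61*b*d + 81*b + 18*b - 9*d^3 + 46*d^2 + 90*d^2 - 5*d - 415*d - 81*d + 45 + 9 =-18*b^2 + 99*b - 9*d^3 + d^2*(136 - 7*b) + d*(2*b^2 + 52*b - 501) + 54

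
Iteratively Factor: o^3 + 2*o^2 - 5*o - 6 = (o + 1)*(o^2 + o - 6) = (o + 1)*(o + 3)*(o - 2)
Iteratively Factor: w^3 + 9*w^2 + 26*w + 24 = (w + 4)*(w^2 + 5*w + 6) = (w + 3)*(w + 4)*(w + 2)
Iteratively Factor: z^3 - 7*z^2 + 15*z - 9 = (z - 3)*(z^2 - 4*z + 3) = (z - 3)^2*(z - 1)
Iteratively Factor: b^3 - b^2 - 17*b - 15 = (b + 1)*(b^2 - 2*b - 15) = (b + 1)*(b + 3)*(b - 5)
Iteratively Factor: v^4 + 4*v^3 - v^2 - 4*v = (v)*(v^3 + 4*v^2 - v - 4) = v*(v - 1)*(v^2 + 5*v + 4) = v*(v - 1)*(v + 4)*(v + 1)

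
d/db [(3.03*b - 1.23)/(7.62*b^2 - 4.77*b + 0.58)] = (-23.0886*b^2 + 18.7452*b - 4.1097)/(58.0644*b^4 - 72.6948*b^3 + 31.5921*b^2 - 5.5332*b + 0.3364)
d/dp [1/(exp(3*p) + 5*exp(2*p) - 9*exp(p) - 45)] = (-3*exp(2*p) - 10*exp(p) + 9)*exp(p)/(exp(3*p) + 5*exp(2*p) - 9*exp(p) - 45)^2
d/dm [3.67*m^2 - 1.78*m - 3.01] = 7.34*m - 1.78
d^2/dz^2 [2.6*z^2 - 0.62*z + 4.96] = 5.20000000000000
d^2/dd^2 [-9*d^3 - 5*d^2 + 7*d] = -54*d - 10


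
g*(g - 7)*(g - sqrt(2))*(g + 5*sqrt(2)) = g^4 - 7*g^3 + 4*sqrt(2)*g^3 - 28*sqrt(2)*g^2 - 10*g^2 + 70*g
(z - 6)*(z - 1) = z^2 - 7*z + 6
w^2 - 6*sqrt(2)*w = w*(w - 6*sqrt(2))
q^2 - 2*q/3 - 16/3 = (q - 8/3)*(q + 2)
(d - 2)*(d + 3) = d^2 + d - 6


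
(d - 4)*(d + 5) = d^2 + d - 20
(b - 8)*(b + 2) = b^2 - 6*b - 16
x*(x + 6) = x^2 + 6*x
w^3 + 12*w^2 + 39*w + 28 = (w + 1)*(w + 4)*(w + 7)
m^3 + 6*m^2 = m^2*(m + 6)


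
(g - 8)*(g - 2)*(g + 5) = g^3 - 5*g^2 - 34*g + 80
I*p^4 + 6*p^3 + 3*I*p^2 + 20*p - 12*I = (p - 6*I)*(p - I)*(p + 2*I)*(I*p + 1)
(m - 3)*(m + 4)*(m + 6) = m^3 + 7*m^2 - 6*m - 72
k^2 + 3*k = k*(k + 3)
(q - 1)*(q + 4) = q^2 + 3*q - 4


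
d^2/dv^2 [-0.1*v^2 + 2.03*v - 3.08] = -0.200000000000000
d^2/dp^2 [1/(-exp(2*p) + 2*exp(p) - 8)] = 2*(-4*(1 - exp(p))^2*exp(p) + (2*exp(p) - 1)*(exp(2*p) - 2*exp(p) + 8))*exp(p)/(exp(2*p) - 2*exp(p) + 8)^3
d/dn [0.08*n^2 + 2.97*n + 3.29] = 0.16*n + 2.97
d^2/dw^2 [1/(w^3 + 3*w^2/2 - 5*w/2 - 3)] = 4*(-3*(2*w + 1)*(2*w^3 + 3*w^2 - 5*w - 6) + (6*w^2 + 6*w - 5)^2)/(2*w^3 + 3*w^2 - 5*w - 6)^3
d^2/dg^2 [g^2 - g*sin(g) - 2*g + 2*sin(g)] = g*sin(g) - 2*sqrt(2)*sin(g + pi/4) + 2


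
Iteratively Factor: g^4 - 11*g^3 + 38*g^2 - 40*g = (g - 5)*(g^3 - 6*g^2 + 8*g) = (g - 5)*(g - 4)*(g^2 - 2*g) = (g - 5)*(g - 4)*(g - 2)*(g)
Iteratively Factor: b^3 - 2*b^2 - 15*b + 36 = (b + 4)*(b^2 - 6*b + 9) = (b - 3)*(b + 4)*(b - 3)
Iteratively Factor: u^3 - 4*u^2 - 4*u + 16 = (u + 2)*(u^2 - 6*u + 8) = (u - 2)*(u + 2)*(u - 4)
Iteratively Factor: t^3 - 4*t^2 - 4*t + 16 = (t - 2)*(t^2 - 2*t - 8) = (t - 4)*(t - 2)*(t + 2)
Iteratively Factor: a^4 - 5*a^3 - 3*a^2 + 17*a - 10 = (a - 5)*(a^3 - 3*a + 2) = (a - 5)*(a - 1)*(a^2 + a - 2) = (a - 5)*(a - 1)*(a + 2)*(a - 1)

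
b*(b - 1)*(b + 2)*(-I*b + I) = -I*b^4 + 3*I*b^2 - 2*I*b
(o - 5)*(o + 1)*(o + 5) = o^3 + o^2 - 25*o - 25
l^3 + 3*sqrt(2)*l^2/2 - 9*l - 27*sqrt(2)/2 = (l - 3)*(l + 3)*(l + 3*sqrt(2)/2)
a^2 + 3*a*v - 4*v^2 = (a - v)*(a + 4*v)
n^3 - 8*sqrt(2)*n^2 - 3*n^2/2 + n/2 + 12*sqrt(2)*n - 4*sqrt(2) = (n - 1)*(n - 1/2)*(n - 8*sqrt(2))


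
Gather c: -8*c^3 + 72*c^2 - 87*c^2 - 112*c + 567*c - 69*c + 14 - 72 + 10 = -8*c^3 - 15*c^2 + 386*c - 48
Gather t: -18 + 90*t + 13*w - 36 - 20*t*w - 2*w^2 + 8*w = t*(90 - 20*w) - 2*w^2 + 21*w - 54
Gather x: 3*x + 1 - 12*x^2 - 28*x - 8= -12*x^2 - 25*x - 7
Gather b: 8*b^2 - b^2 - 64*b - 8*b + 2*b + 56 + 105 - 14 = 7*b^2 - 70*b + 147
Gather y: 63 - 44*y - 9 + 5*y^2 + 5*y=5*y^2 - 39*y + 54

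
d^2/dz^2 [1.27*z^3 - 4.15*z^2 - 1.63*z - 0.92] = 7.62*z - 8.3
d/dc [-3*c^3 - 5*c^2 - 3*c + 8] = -9*c^2 - 10*c - 3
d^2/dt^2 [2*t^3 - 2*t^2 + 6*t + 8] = 12*t - 4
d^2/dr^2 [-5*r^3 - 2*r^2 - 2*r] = -30*r - 4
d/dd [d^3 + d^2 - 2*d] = 3*d^2 + 2*d - 2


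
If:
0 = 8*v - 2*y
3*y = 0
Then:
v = 0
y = 0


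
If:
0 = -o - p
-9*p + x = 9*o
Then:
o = -p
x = 0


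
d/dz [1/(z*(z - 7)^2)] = (7 - 3*z)/(z^2*(z - 7)^3)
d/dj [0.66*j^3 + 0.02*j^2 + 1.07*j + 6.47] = 1.98*j^2 + 0.04*j + 1.07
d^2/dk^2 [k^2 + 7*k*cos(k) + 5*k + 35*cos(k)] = -7*k*cos(k) - 14*sin(k) - 35*cos(k) + 2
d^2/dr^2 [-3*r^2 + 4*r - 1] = -6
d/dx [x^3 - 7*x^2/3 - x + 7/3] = 3*x^2 - 14*x/3 - 1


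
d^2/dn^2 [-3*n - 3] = 0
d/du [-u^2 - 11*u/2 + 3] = -2*u - 11/2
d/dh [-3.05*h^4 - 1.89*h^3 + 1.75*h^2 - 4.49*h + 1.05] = -12.2*h^3 - 5.67*h^2 + 3.5*h - 4.49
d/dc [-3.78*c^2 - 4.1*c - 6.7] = -7.56*c - 4.1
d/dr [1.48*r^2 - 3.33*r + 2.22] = 2.96*r - 3.33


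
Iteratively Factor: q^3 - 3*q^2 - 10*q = (q)*(q^2 - 3*q - 10) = q*(q - 5)*(q + 2)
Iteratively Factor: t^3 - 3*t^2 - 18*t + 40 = (t - 5)*(t^2 + 2*t - 8) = (t - 5)*(t - 2)*(t + 4)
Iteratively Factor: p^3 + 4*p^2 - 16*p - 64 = (p + 4)*(p^2 - 16) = (p + 4)^2*(p - 4)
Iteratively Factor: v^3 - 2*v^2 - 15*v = (v - 5)*(v^2 + 3*v) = (v - 5)*(v + 3)*(v)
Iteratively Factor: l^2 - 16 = (l + 4)*(l - 4)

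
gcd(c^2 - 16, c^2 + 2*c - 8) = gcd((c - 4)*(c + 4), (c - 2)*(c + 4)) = c + 4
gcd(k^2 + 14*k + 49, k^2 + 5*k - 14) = k + 7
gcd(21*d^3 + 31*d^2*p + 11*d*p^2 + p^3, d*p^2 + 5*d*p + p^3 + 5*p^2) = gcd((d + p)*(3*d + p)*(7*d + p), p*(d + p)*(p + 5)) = d + p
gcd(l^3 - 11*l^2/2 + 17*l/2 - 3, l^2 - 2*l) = l - 2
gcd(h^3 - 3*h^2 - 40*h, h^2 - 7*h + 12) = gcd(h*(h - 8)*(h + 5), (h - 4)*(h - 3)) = 1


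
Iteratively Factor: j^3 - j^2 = (j)*(j^2 - j) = j*(j - 1)*(j)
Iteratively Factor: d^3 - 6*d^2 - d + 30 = (d - 5)*(d^2 - d - 6) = (d - 5)*(d + 2)*(d - 3)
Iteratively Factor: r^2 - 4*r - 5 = (r - 5)*(r + 1)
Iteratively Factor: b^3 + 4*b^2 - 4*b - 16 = (b + 4)*(b^2 - 4) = (b + 2)*(b + 4)*(b - 2)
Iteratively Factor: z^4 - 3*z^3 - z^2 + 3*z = (z + 1)*(z^3 - 4*z^2 + 3*z) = (z - 1)*(z + 1)*(z^2 - 3*z) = z*(z - 1)*(z + 1)*(z - 3)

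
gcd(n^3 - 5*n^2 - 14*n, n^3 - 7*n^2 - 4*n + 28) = n^2 - 5*n - 14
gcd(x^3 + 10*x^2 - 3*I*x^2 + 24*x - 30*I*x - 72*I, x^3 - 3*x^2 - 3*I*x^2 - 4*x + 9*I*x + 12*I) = x - 3*I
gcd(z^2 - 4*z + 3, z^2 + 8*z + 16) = 1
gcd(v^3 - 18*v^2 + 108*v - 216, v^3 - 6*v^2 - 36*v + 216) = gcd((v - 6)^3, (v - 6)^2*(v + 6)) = v^2 - 12*v + 36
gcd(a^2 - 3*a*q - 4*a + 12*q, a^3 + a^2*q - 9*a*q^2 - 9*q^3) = -a + 3*q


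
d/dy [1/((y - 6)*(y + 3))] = (3 - 2*y)/(y^4 - 6*y^3 - 27*y^2 + 108*y + 324)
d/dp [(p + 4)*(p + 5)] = 2*p + 9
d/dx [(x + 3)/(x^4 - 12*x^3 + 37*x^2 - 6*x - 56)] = (x^4 - 12*x^3 + 37*x^2 - 6*x - 2*(x + 3)*(2*x^3 - 18*x^2 + 37*x - 3) - 56)/(-x^4 + 12*x^3 - 37*x^2 + 6*x + 56)^2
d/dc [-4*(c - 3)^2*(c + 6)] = 108 - 12*c^2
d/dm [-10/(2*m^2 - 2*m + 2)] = 5*(2*m - 1)/(m^2 - m + 1)^2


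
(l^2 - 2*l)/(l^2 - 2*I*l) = (l - 2)/(l - 2*I)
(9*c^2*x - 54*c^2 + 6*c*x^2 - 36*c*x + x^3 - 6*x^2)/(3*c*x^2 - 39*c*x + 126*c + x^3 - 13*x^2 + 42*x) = (3*c + x)/(x - 7)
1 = 1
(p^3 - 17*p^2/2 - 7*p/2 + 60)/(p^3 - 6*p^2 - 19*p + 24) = (2*p^2 - p - 15)/(2*(p^2 + 2*p - 3))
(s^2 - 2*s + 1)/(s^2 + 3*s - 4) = (s - 1)/(s + 4)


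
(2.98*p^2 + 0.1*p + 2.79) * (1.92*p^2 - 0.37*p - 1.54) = 5.7216*p^4 - 0.9106*p^3 + 0.7306*p^2 - 1.1863*p - 4.2966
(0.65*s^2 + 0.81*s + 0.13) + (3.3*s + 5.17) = 0.65*s^2 + 4.11*s + 5.3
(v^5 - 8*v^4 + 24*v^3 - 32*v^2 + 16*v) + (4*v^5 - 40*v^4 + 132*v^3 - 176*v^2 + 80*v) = 5*v^5 - 48*v^4 + 156*v^3 - 208*v^2 + 96*v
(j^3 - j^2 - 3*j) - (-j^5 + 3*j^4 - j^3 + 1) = j^5 - 3*j^4 + 2*j^3 - j^2 - 3*j - 1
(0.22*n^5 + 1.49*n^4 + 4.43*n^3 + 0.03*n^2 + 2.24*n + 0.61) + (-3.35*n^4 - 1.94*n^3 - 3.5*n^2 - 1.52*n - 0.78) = 0.22*n^5 - 1.86*n^4 + 2.49*n^3 - 3.47*n^2 + 0.72*n - 0.17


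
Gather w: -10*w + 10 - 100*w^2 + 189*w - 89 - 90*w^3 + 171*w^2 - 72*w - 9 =-90*w^3 + 71*w^2 + 107*w - 88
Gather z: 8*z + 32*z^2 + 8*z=32*z^2 + 16*z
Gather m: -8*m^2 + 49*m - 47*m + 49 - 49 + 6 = -8*m^2 + 2*m + 6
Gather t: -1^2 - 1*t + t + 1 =0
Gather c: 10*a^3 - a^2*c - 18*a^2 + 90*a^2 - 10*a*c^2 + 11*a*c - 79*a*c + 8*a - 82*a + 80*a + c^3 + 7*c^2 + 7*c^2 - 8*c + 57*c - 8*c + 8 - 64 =10*a^3 + 72*a^2 + 6*a + c^3 + c^2*(14 - 10*a) + c*(-a^2 - 68*a + 41) - 56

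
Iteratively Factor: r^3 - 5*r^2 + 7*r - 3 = (r - 3)*(r^2 - 2*r + 1) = (r - 3)*(r - 1)*(r - 1)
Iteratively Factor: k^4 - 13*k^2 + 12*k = (k - 1)*(k^3 + k^2 - 12*k) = (k - 3)*(k - 1)*(k^2 + 4*k) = (k - 3)*(k - 1)*(k + 4)*(k)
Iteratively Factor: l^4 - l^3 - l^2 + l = (l + 1)*(l^3 - 2*l^2 + l) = (l - 1)*(l + 1)*(l^2 - l) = l*(l - 1)*(l + 1)*(l - 1)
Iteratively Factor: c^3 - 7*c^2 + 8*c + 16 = (c - 4)*(c^2 - 3*c - 4) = (c - 4)*(c + 1)*(c - 4)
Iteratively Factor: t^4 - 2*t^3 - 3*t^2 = (t)*(t^3 - 2*t^2 - 3*t) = t*(t - 3)*(t^2 + t) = t^2*(t - 3)*(t + 1)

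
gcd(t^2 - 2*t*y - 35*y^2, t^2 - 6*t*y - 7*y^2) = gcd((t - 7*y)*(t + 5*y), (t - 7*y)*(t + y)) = -t + 7*y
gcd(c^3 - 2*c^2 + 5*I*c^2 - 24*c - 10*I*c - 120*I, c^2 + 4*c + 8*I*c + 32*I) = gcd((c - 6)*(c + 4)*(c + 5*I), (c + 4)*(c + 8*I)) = c + 4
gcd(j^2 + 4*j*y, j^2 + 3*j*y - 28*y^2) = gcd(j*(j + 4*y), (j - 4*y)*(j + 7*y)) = 1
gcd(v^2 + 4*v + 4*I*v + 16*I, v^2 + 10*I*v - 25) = 1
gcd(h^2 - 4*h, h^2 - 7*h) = h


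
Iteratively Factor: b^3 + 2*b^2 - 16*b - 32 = (b + 2)*(b^2 - 16) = (b + 2)*(b + 4)*(b - 4)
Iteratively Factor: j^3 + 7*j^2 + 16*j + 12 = (j + 3)*(j^2 + 4*j + 4) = (j + 2)*(j + 3)*(j + 2)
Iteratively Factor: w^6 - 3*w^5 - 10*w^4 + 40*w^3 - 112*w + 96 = (w - 2)*(w^5 - w^4 - 12*w^3 + 16*w^2 + 32*w - 48) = (w - 2)*(w + 2)*(w^4 - 3*w^3 - 6*w^2 + 28*w - 24) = (w - 2)*(w + 2)*(w + 3)*(w^3 - 6*w^2 + 12*w - 8) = (w - 2)^2*(w + 2)*(w + 3)*(w^2 - 4*w + 4) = (w - 2)^3*(w + 2)*(w + 3)*(w - 2)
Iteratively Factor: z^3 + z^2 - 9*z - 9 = (z + 3)*(z^2 - 2*z - 3) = (z - 3)*(z + 3)*(z + 1)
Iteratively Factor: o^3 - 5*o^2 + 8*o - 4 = (o - 1)*(o^2 - 4*o + 4) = (o - 2)*(o - 1)*(o - 2)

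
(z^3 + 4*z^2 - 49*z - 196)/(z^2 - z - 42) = (z^2 + 11*z + 28)/(z + 6)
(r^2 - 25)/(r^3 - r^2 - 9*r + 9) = (r^2 - 25)/(r^3 - r^2 - 9*r + 9)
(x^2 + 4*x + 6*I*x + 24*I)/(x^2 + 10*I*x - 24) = (x + 4)/(x + 4*I)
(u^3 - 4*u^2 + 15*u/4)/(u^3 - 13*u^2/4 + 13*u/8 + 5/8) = 2*u*(2*u - 3)/(4*u^2 - 3*u - 1)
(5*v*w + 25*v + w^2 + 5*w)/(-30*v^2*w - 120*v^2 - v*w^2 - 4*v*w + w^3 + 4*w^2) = (-w - 5)/(6*v*w + 24*v - w^2 - 4*w)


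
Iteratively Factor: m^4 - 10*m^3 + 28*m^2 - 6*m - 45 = (m - 3)*(m^3 - 7*m^2 + 7*m + 15) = (m - 3)*(m + 1)*(m^2 - 8*m + 15) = (m - 5)*(m - 3)*(m + 1)*(m - 3)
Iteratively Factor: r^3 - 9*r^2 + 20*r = (r)*(r^2 - 9*r + 20) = r*(r - 5)*(r - 4)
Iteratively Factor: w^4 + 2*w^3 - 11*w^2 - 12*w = (w)*(w^3 + 2*w^2 - 11*w - 12) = w*(w + 1)*(w^2 + w - 12) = w*(w + 1)*(w + 4)*(w - 3)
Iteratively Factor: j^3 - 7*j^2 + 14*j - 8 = (j - 1)*(j^2 - 6*j + 8) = (j - 2)*(j - 1)*(j - 4)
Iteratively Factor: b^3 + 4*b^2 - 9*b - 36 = (b + 3)*(b^2 + b - 12) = (b - 3)*(b + 3)*(b + 4)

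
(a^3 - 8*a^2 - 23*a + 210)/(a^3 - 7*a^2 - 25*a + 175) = (a - 6)/(a - 5)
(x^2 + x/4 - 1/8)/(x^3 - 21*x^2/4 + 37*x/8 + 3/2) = (8*x^2 + 2*x - 1)/(8*x^3 - 42*x^2 + 37*x + 12)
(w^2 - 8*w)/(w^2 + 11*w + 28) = w*(w - 8)/(w^2 + 11*w + 28)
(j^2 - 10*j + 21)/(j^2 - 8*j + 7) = (j - 3)/(j - 1)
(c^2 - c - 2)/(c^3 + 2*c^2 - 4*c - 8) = (c + 1)/(c^2 + 4*c + 4)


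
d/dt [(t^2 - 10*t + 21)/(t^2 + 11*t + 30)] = 3*(7*t^2 + 6*t - 177)/(t^4 + 22*t^3 + 181*t^2 + 660*t + 900)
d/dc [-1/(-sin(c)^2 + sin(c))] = (-2/tan(c) + cos(c)/sin(c)^2)/(sin(c) - 1)^2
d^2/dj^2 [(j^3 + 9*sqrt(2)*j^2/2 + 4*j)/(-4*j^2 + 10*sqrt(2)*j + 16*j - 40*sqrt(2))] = 2*(-55*j^3 - 28*sqrt(2)*j^3 + 120*sqrt(2)*j^2 + 420*j^2 - 600*j + 120*sqrt(2)*j - 1060*sqrt(2) - 200)/(4*j^6 - 48*j^5 - 30*sqrt(2)*j^5 + 342*j^4 + 360*sqrt(2)*j^4 - 1565*sqrt(2)*j^3 - 2056*j^3 + 3420*sqrt(2)*j^2 + 7200*j^2 - 9600*j - 6000*sqrt(2)*j + 8000*sqrt(2))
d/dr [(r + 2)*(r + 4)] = 2*r + 6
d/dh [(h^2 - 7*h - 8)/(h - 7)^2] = (65 - 7*h)/(h^3 - 21*h^2 + 147*h - 343)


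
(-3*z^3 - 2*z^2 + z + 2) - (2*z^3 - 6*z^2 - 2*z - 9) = -5*z^3 + 4*z^2 + 3*z + 11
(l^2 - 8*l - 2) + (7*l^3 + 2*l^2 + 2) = 7*l^3 + 3*l^2 - 8*l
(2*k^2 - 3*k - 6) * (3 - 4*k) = -8*k^3 + 18*k^2 + 15*k - 18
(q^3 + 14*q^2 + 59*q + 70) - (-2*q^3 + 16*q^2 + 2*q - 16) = 3*q^3 - 2*q^2 + 57*q + 86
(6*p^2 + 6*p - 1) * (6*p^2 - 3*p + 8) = 36*p^4 + 18*p^3 + 24*p^2 + 51*p - 8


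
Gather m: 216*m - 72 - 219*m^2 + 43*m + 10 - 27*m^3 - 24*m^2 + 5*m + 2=-27*m^3 - 243*m^2 + 264*m - 60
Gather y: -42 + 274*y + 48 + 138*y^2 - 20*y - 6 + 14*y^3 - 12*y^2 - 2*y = 14*y^3 + 126*y^2 + 252*y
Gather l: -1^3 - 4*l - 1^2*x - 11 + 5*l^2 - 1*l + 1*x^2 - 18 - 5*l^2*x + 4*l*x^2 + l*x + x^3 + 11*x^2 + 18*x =l^2*(5 - 5*x) + l*(4*x^2 + x - 5) + x^3 + 12*x^2 + 17*x - 30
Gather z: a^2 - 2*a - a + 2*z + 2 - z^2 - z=a^2 - 3*a - z^2 + z + 2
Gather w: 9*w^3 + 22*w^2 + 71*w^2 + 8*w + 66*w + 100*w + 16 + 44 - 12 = 9*w^3 + 93*w^2 + 174*w + 48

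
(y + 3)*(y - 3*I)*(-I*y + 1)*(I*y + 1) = y^4 + 3*y^3 - 3*I*y^3 + y^2 - 9*I*y^2 + 3*y - 3*I*y - 9*I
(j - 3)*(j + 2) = j^2 - j - 6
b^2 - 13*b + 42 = (b - 7)*(b - 6)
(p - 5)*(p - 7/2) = p^2 - 17*p/2 + 35/2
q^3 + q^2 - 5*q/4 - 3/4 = (q - 1)*(q + 1/2)*(q + 3/2)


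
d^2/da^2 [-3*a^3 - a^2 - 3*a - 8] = -18*a - 2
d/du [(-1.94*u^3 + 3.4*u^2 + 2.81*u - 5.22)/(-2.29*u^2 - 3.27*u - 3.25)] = (4.4426*u^4 + 12.6876*u^3 + 14.2319*u^2 - 46.0076*u - 26.2019)/(5.2441*u^4 + 14.9766*u^3 + 25.5779*u^2 + 21.255*u + 10.5625)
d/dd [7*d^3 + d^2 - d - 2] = 21*d^2 + 2*d - 1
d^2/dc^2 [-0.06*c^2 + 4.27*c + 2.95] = -0.120000000000000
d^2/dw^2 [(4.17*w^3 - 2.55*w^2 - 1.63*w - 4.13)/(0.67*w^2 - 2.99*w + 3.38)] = (43.993426*w^3 - 229.332486*w^2 + 357.62805*w - 146.350282)/(0.300763*w^6 - 4.026633*w^5 + 22.521447*w^4 - 67.357823*w^3 + 113.615658*w^2 - 102.476868*w + 38.614472)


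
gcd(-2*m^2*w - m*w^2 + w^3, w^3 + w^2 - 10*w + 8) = 1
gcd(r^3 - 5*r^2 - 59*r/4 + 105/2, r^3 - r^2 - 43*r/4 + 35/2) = r^2 + r - 35/4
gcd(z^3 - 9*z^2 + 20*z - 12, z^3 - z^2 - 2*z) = z - 2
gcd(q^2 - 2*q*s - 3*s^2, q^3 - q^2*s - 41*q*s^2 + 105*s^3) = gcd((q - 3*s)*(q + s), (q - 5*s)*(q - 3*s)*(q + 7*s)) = q - 3*s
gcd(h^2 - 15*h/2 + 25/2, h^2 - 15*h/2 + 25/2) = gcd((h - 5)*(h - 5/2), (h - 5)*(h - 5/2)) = h^2 - 15*h/2 + 25/2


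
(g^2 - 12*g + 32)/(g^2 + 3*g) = (g^2 - 12*g + 32)/(g*(g + 3))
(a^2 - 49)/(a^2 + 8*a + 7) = (a - 7)/(a + 1)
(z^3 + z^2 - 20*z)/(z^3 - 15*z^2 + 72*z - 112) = z*(z + 5)/(z^2 - 11*z + 28)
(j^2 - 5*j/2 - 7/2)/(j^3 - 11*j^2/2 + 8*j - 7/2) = (j + 1)/(j^2 - 2*j + 1)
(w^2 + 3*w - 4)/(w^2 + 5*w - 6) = (w + 4)/(w + 6)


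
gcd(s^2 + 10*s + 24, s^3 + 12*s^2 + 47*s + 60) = s + 4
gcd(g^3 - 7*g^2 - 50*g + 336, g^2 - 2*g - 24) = g - 6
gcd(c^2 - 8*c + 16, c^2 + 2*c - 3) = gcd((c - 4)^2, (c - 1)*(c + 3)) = 1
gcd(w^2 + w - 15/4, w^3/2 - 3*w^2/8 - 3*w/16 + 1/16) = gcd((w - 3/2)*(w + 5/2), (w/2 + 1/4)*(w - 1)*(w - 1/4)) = 1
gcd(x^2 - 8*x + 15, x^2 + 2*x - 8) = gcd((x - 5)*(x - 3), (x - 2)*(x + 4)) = 1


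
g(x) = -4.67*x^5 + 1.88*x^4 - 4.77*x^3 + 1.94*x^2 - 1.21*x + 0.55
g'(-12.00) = -499288.57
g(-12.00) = 1209566.11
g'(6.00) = -29130.37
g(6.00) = -34844.63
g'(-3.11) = -2562.27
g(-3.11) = 1701.12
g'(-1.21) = -90.23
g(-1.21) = 29.45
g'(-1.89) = -408.37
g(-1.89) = 178.58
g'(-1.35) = -128.59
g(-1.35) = 44.64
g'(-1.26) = -102.71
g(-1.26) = 34.27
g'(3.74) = -4361.96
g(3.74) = -3275.78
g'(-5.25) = -19242.96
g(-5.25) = 20804.56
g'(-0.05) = -1.44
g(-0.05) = 0.62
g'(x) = -23.35*x^4 + 7.52*x^3 - 14.31*x^2 + 3.88*x - 1.21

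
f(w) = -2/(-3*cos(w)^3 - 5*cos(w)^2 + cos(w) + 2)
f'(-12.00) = 2.34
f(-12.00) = 0.79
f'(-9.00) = 3.46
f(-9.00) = 2.52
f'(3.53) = 2.80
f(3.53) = 2.41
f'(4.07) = 95.32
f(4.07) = -7.96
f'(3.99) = 13587.49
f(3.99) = -99.25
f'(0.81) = 32.74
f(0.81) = 2.98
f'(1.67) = -1.10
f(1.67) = -1.08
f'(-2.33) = 841.64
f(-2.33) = 25.32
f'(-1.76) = 1.84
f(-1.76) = -1.21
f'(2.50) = -17.70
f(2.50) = 4.28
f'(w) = -2*(-9*sin(w)*cos(w)^2 - 10*sin(w)*cos(w) + sin(w))/(-3*cos(w)^3 - 5*cos(w)^2 + cos(w) + 2)^2 = 2*(9*cos(w)^2 + 10*cos(w) - 1)*sin(w)/((-sin(w)^2 + cos(w))^2*(3*cos(w) + 2)^2)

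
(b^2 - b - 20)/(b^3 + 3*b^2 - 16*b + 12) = (b^2 - b - 20)/(b^3 + 3*b^2 - 16*b + 12)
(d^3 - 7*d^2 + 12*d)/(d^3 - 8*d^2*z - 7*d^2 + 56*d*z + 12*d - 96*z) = d/(d - 8*z)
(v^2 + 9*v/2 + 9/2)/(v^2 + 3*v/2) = (v + 3)/v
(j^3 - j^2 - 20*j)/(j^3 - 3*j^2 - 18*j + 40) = j/(j - 2)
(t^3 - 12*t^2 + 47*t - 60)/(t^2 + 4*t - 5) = (t^3 - 12*t^2 + 47*t - 60)/(t^2 + 4*t - 5)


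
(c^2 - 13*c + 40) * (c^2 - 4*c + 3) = c^4 - 17*c^3 + 95*c^2 - 199*c + 120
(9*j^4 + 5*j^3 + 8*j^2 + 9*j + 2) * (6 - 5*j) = -45*j^5 + 29*j^4 - 10*j^3 + 3*j^2 + 44*j + 12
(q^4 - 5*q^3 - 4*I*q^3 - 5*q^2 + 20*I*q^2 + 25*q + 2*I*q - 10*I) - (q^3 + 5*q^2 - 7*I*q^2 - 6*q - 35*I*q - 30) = q^4 - 6*q^3 - 4*I*q^3 - 10*q^2 + 27*I*q^2 + 31*q + 37*I*q + 30 - 10*I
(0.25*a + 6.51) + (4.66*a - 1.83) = 4.91*a + 4.68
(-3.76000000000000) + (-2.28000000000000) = -6.04000000000000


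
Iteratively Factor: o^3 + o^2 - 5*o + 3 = (o + 3)*(o^2 - 2*o + 1) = (o - 1)*(o + 3)*(o - 1)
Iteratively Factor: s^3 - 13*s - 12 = (s + 3)*(s^2 - 3*s - 4) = (s - 4)*(s + 3)*(s + 1)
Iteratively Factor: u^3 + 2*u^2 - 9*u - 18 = (u - 3)*(u^2 + 5*u + 6) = (u - 3)*(u + 3)*(u + 2)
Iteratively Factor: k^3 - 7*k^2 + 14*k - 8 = (k - 2)*(k^2 - 5*k + 4) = (k - 4)*(k - 2)*(k - 1)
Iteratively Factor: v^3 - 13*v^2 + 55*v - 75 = (v - 3)*(v^2 - 10*v + 25) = (v - 5)*(v - 3)*(v - 5)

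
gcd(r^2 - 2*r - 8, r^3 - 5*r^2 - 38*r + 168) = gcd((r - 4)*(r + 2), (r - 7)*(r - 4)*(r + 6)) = r - 4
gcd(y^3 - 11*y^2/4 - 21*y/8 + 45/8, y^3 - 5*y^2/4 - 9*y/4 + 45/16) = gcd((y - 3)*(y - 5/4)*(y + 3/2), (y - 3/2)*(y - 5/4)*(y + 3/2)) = y^2 + y/4 - 15/8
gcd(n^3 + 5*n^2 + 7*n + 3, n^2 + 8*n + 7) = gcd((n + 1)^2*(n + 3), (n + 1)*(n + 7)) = n + 1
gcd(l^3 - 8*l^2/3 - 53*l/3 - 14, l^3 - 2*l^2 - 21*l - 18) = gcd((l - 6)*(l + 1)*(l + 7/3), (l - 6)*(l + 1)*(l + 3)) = l^2 - 5*l - 6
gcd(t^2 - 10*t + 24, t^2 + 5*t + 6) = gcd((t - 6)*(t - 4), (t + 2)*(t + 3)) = 1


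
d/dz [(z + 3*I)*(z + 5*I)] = 2*z + 8*I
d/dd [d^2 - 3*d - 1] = 2*d - 3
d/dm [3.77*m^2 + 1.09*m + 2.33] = 7.54*m + 1.09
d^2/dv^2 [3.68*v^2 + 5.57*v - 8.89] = 7.36000000000000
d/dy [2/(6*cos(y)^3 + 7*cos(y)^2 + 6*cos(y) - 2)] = 4*(9*cos(y)^2 + 7*cos(y) + 3)*sin(y)/(6*cos(y)^3 + 7*cos(y)^2 + 6*cos(y) - 2)^2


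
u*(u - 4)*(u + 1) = u^3 - 3*u^2 - 4*u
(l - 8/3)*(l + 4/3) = l^2 - 4*l/3 - 32/9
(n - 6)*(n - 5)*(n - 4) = n^3 - 15*n^2 + 74*n - 120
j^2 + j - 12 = (j - 3)*(j + 4)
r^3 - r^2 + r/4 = r*(r - 1/2)^2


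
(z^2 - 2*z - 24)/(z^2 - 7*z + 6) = (z + 4)/(z - 1)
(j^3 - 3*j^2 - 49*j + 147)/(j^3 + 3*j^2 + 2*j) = (j^3 - 3*j^2 - 49*j + 147)/(j*(j^2 + 3*j + 2))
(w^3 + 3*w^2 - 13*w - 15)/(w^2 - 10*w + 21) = (w^2 + 6*w + 5)/(w - 7)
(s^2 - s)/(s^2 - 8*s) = (s - 1)/(s - 8)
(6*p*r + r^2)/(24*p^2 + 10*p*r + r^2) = r/(4*p + r)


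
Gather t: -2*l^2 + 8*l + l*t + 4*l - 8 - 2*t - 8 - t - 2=-2*l^2 + 12*l + t*(l - 3) - 18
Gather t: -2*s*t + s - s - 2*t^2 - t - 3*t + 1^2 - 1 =-2*t^2 + t*(-2*s - 4)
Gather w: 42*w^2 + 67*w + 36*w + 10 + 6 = 42*w^2 + 103*w + 16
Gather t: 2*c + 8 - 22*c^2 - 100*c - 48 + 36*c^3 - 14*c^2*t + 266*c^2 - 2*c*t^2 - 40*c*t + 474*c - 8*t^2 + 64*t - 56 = 36*c^3 + 244*c^2 + 376*c + t^2*(-2*c - 8) + t*(-14*c^2 - 40*c + 64) - 96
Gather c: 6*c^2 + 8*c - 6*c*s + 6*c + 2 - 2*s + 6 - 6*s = 6*c^2 + c*(14 - 6*s) - 8*s + 8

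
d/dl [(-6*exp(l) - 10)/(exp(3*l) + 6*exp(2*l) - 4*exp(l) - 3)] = (12*exp(3*l) + 66*exp(2*l) + 120*exp(l) - 22)*exp(l)/(exp(6*l) + 12*exp(5*l) + 28*exp(4*l) - 54*exp(3*l) - 20*exp(2*l) + 24*exp(l) + 9)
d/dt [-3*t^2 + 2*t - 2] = 2 - 6*t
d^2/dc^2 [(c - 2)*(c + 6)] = 2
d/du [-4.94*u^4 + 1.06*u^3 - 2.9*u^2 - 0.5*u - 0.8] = -19.76*u^3 + 3.18*u^2 - 5.8*u - 0.5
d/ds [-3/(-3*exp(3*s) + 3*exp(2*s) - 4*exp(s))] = 3*(-9*exp(2*s) + 6*exp(s) - 4)*exp(-s)/(3*exp(2*s) - 3*exp(s) + 4)^2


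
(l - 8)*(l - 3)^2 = l^3 - 14*l^2 + 57*l - 72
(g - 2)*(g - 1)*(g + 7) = g^3 + 4*g^2 - 19*g + 14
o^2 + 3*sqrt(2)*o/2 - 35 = (o - 7*sqrt(2)/2)*(o + 5*sqrt(2))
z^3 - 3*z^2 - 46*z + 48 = (z - 8)*(z - 1)*(z + 6)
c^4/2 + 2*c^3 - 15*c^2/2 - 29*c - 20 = (c/2 + 1)*(c - 4)*(c + 1)*(c + 5)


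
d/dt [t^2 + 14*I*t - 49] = 2*t + 14*I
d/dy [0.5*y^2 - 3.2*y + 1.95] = 1.0*y - 3.2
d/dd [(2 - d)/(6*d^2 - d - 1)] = (-6*d^2 + d + (d - 2)*(12*d - 1) + 1)/(-6*d^2 + d + 1)^2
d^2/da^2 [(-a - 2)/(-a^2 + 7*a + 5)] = 2*((5 - 3*a)*(-a^2 + 7*a + 5) - (a + 2)*(2*a - 7)^2)/(-a^2 + 7*a + 5)^3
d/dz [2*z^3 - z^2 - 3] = 2*z*(3*z - 1)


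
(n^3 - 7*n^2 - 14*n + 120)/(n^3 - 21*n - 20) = (n - 6)/(n + 1)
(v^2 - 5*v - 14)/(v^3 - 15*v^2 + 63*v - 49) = (v + 2)/(v^2 - 8*v + 7)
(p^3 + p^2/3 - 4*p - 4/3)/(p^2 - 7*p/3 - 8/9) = 3*(p^2 - 4)/(3*p - 8)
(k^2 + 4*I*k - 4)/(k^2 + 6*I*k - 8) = (k + 2*I)/(k + 4*I)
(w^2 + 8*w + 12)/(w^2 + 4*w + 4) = (w + 6)/(w + 2)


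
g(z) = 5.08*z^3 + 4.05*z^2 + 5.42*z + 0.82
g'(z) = 15.24*z^2 + 8.1*z + 5.42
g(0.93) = 13.45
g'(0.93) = 26.13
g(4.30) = 502.91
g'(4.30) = 322.04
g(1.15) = 20.14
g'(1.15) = 34.89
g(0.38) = 3.74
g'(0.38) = 10.70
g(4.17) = 462.21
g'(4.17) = 304.20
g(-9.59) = -4159.12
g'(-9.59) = 1329.33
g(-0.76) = -3.19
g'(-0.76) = 8.07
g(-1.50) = -15.34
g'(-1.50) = 27.56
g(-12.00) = -8259.26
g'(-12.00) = 2102.78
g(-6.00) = -983.18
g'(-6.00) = 505.46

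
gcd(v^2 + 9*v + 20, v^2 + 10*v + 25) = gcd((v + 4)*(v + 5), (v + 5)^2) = v + 5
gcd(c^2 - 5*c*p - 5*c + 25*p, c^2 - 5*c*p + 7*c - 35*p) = -c + 5*p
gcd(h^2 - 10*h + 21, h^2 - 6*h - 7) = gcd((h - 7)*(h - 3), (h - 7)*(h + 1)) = h - 7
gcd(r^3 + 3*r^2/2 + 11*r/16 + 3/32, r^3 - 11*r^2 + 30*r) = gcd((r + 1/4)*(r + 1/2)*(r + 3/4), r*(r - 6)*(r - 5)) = 1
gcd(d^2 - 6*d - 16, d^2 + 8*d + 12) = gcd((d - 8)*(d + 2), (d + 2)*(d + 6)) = d + 2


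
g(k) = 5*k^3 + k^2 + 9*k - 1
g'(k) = 15*k^2 + 2*k + 9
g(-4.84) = -588.03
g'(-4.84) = 350.70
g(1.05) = 15.34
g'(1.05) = 27.64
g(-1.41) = -25.72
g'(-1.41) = 36.00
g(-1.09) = -16.10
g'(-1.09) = 24.64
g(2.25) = 81.27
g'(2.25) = 89.44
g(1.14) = 17.97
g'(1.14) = 30.77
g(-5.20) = -723.80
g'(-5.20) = 404.20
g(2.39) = 94.48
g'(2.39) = 99.46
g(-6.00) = -1099.00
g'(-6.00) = 537.00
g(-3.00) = -154.00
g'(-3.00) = 138.00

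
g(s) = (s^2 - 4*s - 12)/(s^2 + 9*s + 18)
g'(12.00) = 0.04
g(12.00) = 0.31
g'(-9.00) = 1.69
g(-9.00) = 5.83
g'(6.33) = 0.07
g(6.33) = 0.02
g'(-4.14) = 2.32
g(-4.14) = -10.23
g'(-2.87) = -175.88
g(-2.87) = 18.97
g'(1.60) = 0.14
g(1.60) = -0.45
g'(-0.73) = -0.01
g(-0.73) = -0.71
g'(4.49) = 0.09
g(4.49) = -0.12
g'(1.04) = 0.14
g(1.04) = -0.53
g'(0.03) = 0.11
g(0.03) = -0.66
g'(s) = (-2*s - 9)*(s^2 - 4*s - 12)/(s^2 + 9*s + 18)^2 + (2*s - 4)/(s^2 + 9*s + 18)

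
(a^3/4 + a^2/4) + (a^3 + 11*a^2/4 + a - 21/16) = 5*a^3/4 + 3*a^2 + a - 21/16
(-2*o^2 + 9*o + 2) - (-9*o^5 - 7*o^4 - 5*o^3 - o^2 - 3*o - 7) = 9*o^5 + 7*o^4 + 5*o^3 - o^2 + 12*o + 9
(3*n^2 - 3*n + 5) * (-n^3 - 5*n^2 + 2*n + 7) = -3*n^5 - 12*n^4 + 16*n^3 - 10*n^2 - 11*n + 35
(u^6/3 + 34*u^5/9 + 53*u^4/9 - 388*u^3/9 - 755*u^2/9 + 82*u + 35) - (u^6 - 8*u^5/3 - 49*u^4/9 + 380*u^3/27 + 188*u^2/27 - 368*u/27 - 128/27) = -2*u^6/3 + 58*u^5/9 + 34*u^4/3 - 1544*u^3/27 - 2453*u^2/27 + 2582*u/27 + 1073/27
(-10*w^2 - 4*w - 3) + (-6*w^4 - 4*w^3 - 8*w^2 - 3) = -6*w^4 - 4*w^3 - 18*w^2 - 4*w - 6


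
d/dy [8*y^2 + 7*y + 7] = 16*y + 7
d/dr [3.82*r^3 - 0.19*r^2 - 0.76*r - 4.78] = 11.46*r^2 - 0.38*r - 0.76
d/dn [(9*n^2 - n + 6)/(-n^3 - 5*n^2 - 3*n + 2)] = (9*n^4 - 2*n^3 - 14*n^2 + 96*n + 16)/(n^6 + 10*n^5 + 31*n^4 + 26*n^3 - 11*n^2 - 12*n + 4)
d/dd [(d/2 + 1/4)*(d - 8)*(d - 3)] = 3*d^2/2 - 21*d/2 + 37/4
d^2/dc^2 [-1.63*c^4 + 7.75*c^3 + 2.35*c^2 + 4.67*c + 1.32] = -19.56*c^2 + 46.5*c + 4.7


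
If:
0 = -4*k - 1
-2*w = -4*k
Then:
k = -1/4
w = -1/2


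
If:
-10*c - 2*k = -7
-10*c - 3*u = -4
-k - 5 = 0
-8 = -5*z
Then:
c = 17/10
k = -5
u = -13/3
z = 8/5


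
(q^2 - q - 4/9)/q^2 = (q^2 - q - 4/9)/q^2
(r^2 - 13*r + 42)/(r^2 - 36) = (r - 7)/(r + 6)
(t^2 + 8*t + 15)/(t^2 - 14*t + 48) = (t^2 + 8*t + 15)/(t^2 - 14*t + 48)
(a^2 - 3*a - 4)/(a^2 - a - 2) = (a - 4)/(a - 2)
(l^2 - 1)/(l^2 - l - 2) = (l - 1)/(l - 2)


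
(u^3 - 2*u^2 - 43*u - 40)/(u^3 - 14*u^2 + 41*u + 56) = (u + 5)/(u - 7)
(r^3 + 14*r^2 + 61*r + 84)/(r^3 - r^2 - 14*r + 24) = (r^2 + 10*r + 21)/(r^2 - 5*r + 6)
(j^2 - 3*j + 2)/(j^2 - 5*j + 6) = (j - 1)/(j - 3)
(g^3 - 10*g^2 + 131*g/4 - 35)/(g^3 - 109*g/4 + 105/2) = (g - 4)/(g + 6)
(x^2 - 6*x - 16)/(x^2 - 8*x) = (x + 2)/x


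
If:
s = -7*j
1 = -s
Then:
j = 1/7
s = -1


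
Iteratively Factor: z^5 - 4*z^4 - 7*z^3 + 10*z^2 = (z - 5)*(z^4 + z^3 - 2*z^2) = z*(z - 5)*(z^3 + z^2 - 2*z) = z*(z - 5)*(z + 2)*(z^2 - z) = z*(z - 5)*(z - 1)*(z + 2)*(z)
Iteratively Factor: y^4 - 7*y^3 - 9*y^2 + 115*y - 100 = (y + 4)*(y^3 - 11*y^2 + 35*y - 25) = (y - 5)*(y + 4)*(y^2 - 6*y + 5) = (y - 5)*(y - 1)*(y + 4)*(y - 5)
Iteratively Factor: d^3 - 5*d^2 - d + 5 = (d - 1)*(d^2 - 4*d - 5) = (d - 5)*(d - 1)*(d + 1)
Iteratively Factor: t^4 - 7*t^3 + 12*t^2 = (t - 3)*(t^3 - 4*t^2) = t*(t - 3)*(t^2 - 4*t) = t^2*(t - 3)*(t - 4)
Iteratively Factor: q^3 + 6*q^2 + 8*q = (q + 4)*(q^2 + 2*q) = q*(q + 4)*(q + 2)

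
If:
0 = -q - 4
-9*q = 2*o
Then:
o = 18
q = -4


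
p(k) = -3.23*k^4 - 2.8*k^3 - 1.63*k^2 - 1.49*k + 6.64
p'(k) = -12.92*k^3 - 8.4*k^2 - 3.26*k - 1.49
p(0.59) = 4.23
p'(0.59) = -8.99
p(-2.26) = -50.26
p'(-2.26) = 112.11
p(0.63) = 3.85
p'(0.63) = -10.11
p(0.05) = 6.56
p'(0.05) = -1.68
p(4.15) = -1185.81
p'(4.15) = -1083.12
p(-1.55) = -3.18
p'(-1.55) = 31.49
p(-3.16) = -238.65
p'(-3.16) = 332.62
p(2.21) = -111.89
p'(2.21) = -189.18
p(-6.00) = -3624.38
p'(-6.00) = 2506.39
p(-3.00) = -189.59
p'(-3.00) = 281.53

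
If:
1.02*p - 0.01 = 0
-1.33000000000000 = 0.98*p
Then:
No Solution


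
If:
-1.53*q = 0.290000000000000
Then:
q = -0.19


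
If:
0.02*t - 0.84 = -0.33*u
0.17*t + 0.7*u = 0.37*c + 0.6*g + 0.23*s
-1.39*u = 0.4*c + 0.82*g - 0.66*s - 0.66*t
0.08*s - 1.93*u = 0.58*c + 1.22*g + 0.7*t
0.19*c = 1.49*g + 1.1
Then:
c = -0.89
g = -0.85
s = 8.88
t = -4.54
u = 2.82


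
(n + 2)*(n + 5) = n^2 + 7*n + 10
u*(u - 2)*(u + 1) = u^3 - u^2 - 2*u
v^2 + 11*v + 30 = (v + 5)*(v + 6)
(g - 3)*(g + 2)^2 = g^3 + g^2 - 8*g - 12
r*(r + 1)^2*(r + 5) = r^4 + 7*r^3 + 11*r^2 + 5*r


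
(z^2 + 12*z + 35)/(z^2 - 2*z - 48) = (z^2 + 12*z + 35)/(z^2 - 2*z - 48)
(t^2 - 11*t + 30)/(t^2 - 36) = (t - 5)/(t + 6)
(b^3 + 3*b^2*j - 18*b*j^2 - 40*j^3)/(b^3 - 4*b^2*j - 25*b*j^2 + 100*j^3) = (b + 2*j)/(b - 5*j)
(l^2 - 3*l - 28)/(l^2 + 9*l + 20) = (l - 7)/(l + 5)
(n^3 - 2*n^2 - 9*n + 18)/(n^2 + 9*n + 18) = (n^2 - 5*n + 6)/(n + 6)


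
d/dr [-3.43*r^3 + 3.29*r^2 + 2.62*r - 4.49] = -10.29*r^2 + 6.58*r + 2.62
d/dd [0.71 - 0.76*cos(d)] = 0.76*sin(d)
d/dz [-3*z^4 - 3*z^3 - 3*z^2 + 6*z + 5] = -12*z^3 - 9*z^2 - 6*z + 6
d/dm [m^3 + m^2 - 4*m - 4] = 3*m^2 + 2*m - 4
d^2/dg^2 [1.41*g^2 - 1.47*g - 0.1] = 2.82000000000000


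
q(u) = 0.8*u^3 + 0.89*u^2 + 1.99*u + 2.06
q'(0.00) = 1.99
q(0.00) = 2.06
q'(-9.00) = 180.37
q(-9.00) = -526.96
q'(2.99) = 28.77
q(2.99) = 37.35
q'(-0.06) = 1.89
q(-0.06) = 1.94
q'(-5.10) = 55.34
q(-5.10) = -91.06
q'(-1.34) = 3.91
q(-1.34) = -0.93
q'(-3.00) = 18.25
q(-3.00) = -17.50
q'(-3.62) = 27.00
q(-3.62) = -31.43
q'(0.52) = 3.56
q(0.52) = 3.45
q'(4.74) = 64.35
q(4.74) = 116.69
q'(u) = 2.4*u^2 + 1.78*u + 1.99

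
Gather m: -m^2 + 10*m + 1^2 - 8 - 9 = -m^2 + 10*m - 16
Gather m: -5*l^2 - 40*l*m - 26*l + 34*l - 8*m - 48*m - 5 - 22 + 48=-5*l^2 + 8*l + m*(-40*l - 56) + 21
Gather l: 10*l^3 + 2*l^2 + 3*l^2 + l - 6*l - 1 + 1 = 10*l^3 + 5*l^2 - 5*l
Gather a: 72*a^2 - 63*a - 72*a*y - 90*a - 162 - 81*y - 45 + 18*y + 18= 72*a^2 + a*(-72*y - 153) - 63*y - 189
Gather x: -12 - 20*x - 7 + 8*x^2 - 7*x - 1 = 8*x^2 - 27*x - 20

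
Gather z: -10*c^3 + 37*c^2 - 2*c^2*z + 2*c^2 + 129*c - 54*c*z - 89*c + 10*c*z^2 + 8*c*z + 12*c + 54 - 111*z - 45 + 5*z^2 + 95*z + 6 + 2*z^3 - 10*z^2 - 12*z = -10*c^3 + 39*c^2 + 52*c + 2*z^3 + z^2*(10*c - 5) + z*(-2*c^2 - 46*c - 28) + 15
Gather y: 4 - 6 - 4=-6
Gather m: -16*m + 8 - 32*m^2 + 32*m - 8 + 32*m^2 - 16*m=0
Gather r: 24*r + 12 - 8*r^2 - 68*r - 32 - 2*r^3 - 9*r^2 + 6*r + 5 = -2*r^3 - 17*r^2 - 38*r - 15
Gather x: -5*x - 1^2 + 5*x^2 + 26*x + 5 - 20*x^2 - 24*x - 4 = -15*x^2 - 3*x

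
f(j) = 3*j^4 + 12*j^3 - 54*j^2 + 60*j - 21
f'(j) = 12*j^3 + 36*j^2 - 108*j + 60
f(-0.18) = -33.62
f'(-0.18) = 80.54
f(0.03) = -19.25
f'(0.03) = 56.79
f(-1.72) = -318.76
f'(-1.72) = 291.20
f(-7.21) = 348.63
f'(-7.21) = -1787.56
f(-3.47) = -945.84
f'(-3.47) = 366.85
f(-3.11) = -810.21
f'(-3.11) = 383.11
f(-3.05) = -787.20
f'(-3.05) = 383.82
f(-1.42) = -237.25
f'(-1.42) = 251.59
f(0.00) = -21.00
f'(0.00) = 60.00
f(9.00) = 24576.00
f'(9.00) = 10752.00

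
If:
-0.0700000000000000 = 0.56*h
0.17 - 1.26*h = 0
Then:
No Solution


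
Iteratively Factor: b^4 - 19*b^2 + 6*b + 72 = (b + 2)*(b^3 - 2*b^2 - 15*b + 36) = (b - 3)*(b + 2)*(b^2 + b - 12) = (b - 3)^2*(b + 2)*(b + 4)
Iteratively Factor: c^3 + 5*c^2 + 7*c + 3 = (c + 1)*(c^2 + 4*c + 3) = (c + 1)^2*(c + 3)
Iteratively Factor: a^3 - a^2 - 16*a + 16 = (a - 1)*(a^2 - 16) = (a - 1)*(a + 4)*(a - 4)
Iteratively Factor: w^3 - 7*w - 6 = (w + 1)*(w^2 - w - 6) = (w + 1)*(w + 2)*(w - 3)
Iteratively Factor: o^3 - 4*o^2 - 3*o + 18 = (o - 3)*(o^2 - o - 6) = (o - 3)*(o + 2)*(o - 3)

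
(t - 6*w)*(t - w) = t^2 - 7*t*w + 6*w^2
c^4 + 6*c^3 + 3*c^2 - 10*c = c*(c - 1)*(c + 2)*(c + 5)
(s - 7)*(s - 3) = s^2 - 10*s + 21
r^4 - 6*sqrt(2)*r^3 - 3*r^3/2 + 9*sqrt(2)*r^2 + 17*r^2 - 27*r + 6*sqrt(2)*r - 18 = (r - 2)*(r + 1/2)*(r - 3*sqrt(2))^2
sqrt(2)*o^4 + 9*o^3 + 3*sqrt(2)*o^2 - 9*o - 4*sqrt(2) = (o - 1)*(o + 1)*(o + 4*sqrt(2))*(sqrt(2)*o + 1)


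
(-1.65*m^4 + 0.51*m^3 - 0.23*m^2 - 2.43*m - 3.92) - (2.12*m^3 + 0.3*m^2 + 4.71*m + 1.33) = -1.65*m^4 - 1.61*m^3 - 0.53*m^2 - 7.14*m - 5.25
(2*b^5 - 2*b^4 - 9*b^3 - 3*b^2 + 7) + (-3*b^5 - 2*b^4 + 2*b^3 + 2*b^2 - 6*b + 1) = -b^5 - 4*b^4 - 7*b^3 - b^2 - 6*b + 8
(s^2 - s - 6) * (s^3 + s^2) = s^5 - 7*s^3 - 6*s^2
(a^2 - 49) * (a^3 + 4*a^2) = a^5 + 4*a^4 - 49*a^3 - 196*a^2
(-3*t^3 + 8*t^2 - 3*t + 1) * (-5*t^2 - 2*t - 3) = 15*t^5 - 34*t^4 + 8*t^3 - 23*t^2 + 7*t - 3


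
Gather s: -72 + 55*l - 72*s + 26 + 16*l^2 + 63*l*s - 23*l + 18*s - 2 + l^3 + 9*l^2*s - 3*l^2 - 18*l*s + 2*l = l^3 + 13*l^2 + 34*l + s*(9*l^2 + 45*l - 54) - 48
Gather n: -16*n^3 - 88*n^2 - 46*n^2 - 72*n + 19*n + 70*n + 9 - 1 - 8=-16*n^3 - 134*n^2 + 17*n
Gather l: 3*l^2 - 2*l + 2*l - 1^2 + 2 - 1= 3*l^2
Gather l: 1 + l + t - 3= l + t - 2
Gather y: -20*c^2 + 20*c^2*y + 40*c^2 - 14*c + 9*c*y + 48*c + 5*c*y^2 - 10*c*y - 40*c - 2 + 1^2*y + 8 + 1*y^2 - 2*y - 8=20*c^2 - 6*c + y^2*(5*c + 1) + y*(20*c^2 - c - 1) - 2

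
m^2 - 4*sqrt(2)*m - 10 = (m - 5*sqrt(2))*(m + sqrt(2))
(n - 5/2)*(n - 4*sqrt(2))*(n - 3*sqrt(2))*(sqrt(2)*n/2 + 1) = sqrt(2)*n^4/2 - 6*n^3 - 5*sqrt(2)*n^3/4 + 5*sqrt(2)*n^2 + 15*n^2 - 25*sqrt(2)*n/2 + 24*n - 60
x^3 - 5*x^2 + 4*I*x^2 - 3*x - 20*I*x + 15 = (x - 5)*(x + I)*(x + 3*I)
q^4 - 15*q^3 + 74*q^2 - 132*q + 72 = (q - 6)^2*(q - 2)*(q - 1)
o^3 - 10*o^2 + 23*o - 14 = (o - 7)*(o - 2)*(o - 1)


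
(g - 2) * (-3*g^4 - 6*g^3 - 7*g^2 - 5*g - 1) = -3*g^5 + 5*g^3 + 9*g^2 + 9*g + 2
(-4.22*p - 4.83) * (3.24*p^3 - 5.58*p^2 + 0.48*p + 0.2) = -13.6728*p^4 + 7.8984*p^3 + 24.9258*p^2 - 3.1624*p - 0.966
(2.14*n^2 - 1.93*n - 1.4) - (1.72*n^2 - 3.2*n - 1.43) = 0.42*n^2 + 1.27*n + 0.03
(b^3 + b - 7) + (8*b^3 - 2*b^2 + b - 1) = 9*b^3 - 2*b^2 + 2*b - 8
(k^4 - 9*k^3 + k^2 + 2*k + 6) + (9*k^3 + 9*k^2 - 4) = k^4 + 10*k^2 + 2*k + 2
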